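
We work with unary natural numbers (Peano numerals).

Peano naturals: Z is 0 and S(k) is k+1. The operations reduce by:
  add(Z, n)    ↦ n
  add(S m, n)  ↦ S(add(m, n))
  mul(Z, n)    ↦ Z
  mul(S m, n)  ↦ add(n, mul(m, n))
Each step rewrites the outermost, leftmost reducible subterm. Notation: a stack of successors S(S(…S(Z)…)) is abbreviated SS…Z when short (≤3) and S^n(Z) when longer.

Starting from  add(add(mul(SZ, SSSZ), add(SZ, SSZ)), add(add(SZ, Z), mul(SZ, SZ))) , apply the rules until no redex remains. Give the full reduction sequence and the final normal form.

Answer: normal form = S^8(Z)  (in 27 steps)

Derivation:
  start: add(add(mul(SZ, SSSZ), add(SZ, SSZ)), add(add(SZ, Z), mul(SZ, SZ)))
  →1  add(add(add(SSSZ, mul(Z, SSSZ)), add(SZ, SSZ)), add(add(SZ, Z), mul(SZ, SZ)))
  →2  add(add(S(add(SSZ, mul(Z, SSSZ))), add(SZ, SSZ)), add(add(SZ, Z), mul(SZ, SZ)))
  →3  add(S(add(add(SSZ, mul(Z, SSSZ)), add(SZ, SSZ))), add(add(SZ, Z), mul(SZ, SZ)))
  →4  S(add(add(add(SSZ, mul(Z, SSSZ)), add(SZ, SSZ)), add(add(SZ, Z), mul(SZ, SZ))))
  →5  S(add(add(S(add(SZ, mul(Z, SSSZ))), add(SZ, SSZ)), add(add(SZ, Z), mul(SZ, SZ))))
  →6  S(add(S(add(add(SZ, mul(Z, SSSZ)), add(SZ, SSZ))), add(add(SZ, Z), mul(SZ, SZ))))
  →7  S(S(add(add(add(SZ, mul(Z, SSSZ)), add(SZ, SSZ)), add(add(SZ, Z), mul(SZ, SZ)))))
  →8  S(S(add(add(S(add(Z, mul(Z, SSSZ))), add(SZ, SSZ)), add(add(SZ, Z), mul(SZ, SZ)))))
  →9  S(S(add(S(add(add(Z, mul(Z, SSSZ)), add(SZ, SSZ))), add(add(SZ, Z), mul(SZ, SZ)))))
  →10  S(S(S(add(add(add(Z, mul(Z, SSSZ)), add(SZ, SSZ)), add(add(SZ, Z), mul(SZ, SZ))))))
  →11  S(S(S(add(add(mul(Z, SSSZ), add(SZ, SSZ)), add(add(SZ, Z), mul(SZ, SZ))))))
  →12  S(S(S(add(add(Z, add(SZ, SSZ)), add(add(SZ, Z), mul(SZ, SZ))))))
  →13  S(S(S(add(add(SZ, SSZ), add(add(SZ, Z), mul(SZ, SZ))))))
  →14  S(S(S(add(S(add(Z, SSZ)), add(add(SZ, Z), mul(SZ, SZ))))))
  →15  S(S(S(S(add(add(Z, SSZ), add(add(SZ, Z), mul(SZ, SZ)))))))
  →16  S(S(S(S(add(SSZ, add(add(SZ, Z), mul(SZ, SZ)))))))
  →17  S(S(S(S(S(add(SZ, add(add(SZ, Z), mul(SZ, SZ))))))))
  →18  S(S(S(S(S(S(add(Z, add(add(SZ, Z), mul(SZ, SZ)))))))))
  →19  S(S(S(S(S(S(add(add(SZ, Z), mul(SZ, SZ))))))))
  →20  S(S(S(S(S(S(add(S(add(Z, Z)), mul(SZ, SZ))))))))
  →21  S(S(S(S(S(S(S(add(add(Z, Z), mul(SZ, SZ)))))))))
  →22  S(S(S(S(S(S(S(add(Z, mul(SZ, SZ)))))))))
  →23  S(S(S(S(S(S(S(mul(SZ, SZ))))))))
  →24  S(S(S(S(S(S(S(add(SZ, mul(Z, SZ)))))))))
  →25  S(S(S(S(S(S(S(S(add(Z, mul(Z, SZ))))))))))
  →26  S(S(S(S(S(S(S(S(mul(Z, SZ)))))))))
  →27  S^8(Z)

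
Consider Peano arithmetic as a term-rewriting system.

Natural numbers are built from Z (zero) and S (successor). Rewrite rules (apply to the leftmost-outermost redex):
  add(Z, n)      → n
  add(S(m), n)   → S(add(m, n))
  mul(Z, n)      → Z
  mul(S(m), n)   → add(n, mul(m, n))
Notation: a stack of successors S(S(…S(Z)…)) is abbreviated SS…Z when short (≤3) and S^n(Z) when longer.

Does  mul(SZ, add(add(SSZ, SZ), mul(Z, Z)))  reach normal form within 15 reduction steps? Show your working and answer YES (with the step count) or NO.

Answer: YES — reaches normal form SSSZ in 14 ≤ 15 steps

Working:
  start: mul(SZ, add(add(SSZ, SZ), mul(Z, Z)))
  [1] add(add(add(SSZ, SZ), mul(Z, Z)), mul(Z, add(add(SSZ, SZ), mul(Z, Z))))
  [2] add(add(S(add(SZ, SZ)), mul(Z, Z)), mul(Z, add(add(SSZ, SZ), mul(Z, Z))))
  [3] add(S(add(add(SZ, SZ), mul(Z, Z))), mul(Z, add(add(SSZ, SZ), mul(Z, Z))))
  [4] S(add(add(add(SZ, SZ), mul(Z, Z)), mul(Z, add(add(SSZ, SZ), mul(Z, Z)))))
  [5] S(add(add(S(add(Z, SZ)), mul(Z, Z)), mul(Z, add(add(SSZ, SZ), mul(Z, Z)))))
  [6] S(add(S(add(add(Z, SZ), mul(Z, Z))), mul(Z, add(add(SSZ, SZ), mul(Z, Z)))))
  [7] S(S(add(add(add(Z, SZ), mul(Z, Z)), mul(Z, add(add(SSZ, SZ), mul(Z, Z))))))
  [8] S(S(add(add(SZ, mul(Z, Z)), mul(Z, add(add(SSZ, SZ), mul(Z, Z))))))
  [9] S(S(add(S(add(Z, mul(Z, Z))), mul(Z, add(add(SSZ, SZ), mul(Z, Z))))))
  [10] S(S(S(add(add(Z, mul(Z, Z)), mul(Z, add(add(SSZ, SZ), mul(Z, Z)))))))
  [11] S(S(S(add(mul(Z, Z), mul(Z, add(add(SSZ, SZ), mul(Z, Z)))))))
  [12] S(S(S(add(Z, mul(Z, add(add(SSZ, SZ), mul(Z, Z)))))))
  [13] S(S(S(mul(Z, add(add(SSZ, SZ), mul(Z, Z))))))
  [14] SSSZ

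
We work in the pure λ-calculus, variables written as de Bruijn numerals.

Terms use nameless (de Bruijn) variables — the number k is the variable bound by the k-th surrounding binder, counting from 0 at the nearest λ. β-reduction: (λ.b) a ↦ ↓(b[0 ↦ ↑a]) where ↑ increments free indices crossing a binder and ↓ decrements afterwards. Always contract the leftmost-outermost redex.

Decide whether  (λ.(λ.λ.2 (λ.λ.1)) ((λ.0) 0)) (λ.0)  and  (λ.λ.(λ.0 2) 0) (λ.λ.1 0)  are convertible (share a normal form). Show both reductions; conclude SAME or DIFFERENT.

Term A:
  start: (λ.(λ.λ.2 (λ.λ.1)) ((λ.0) 0)) (λ.0)
  →1  (λ.λ.(λ.0) (λ.λ.1)) ((λ.0) (λ.0))
  →2  λ.(λ.0) (λ.λ.1)
  →3  λ.λ.λ.1

Term B:
  start: (λ.λ.(λ.0 2) 0) (λ.λ.1 0)
  →1  λ.(λ.0 (λ.λ.1 0)) 0
  →2  λ.0 (λ.λ.1 0)

Answer: DIFFERENT — A ⇓ λ.λ.λ.1, B ⇓ λ.0 (λ.λ.1 0)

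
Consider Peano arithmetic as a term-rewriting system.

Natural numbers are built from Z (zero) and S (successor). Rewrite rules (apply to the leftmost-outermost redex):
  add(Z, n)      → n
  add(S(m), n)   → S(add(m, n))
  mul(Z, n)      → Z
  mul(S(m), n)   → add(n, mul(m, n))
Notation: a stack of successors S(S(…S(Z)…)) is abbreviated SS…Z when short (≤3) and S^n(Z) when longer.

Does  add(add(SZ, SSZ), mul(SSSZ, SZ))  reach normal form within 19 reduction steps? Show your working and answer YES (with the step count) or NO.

Answer: YES — reaches normal form S^6(Z) in 16 ≤ 19 steps

Reduction:
  start: add(add(SZ, SSZ), mul(SSSZ, SZ))
  step 1: add(S(add(Z, SSZ)), mul(SSSZ, SZ))
  step 2: S(add(add(Z, SSZ), mul(SSSZ, SZ)))
  step 3: S(add(SSZ, mul(SSSZ, SZ)))
  step 4: S(S(add(SZ, mul(SSSZ, SZ))))
  step 5: S(S(S(add(Z, mul(SSSZ, SZ)))))
  step 6: S(S(S(mul(SSSZ, SZ))))
  step 7: S(S(S(add(SZ, mul(SSZ, SZ)))))
  step 8: S(S(S(S(add(Z, mul(SSZ, SZ))))))
  step 9: S(S(S(S(mul(SSZ, SZ)))))
  step 10: S(S(S(S(add(SZ, mul(SZ, SZ))))))
  step 11: S(S(S(S(S(add(Z, mul(SZ, SZ)))))))
  step 12: S(S(S(S(S(mul(SZ, SZ))))))
  step 13: S(S(S(S(S(add(SZ, mul(Z, SZ)))))))
  step 14: S(S(S(S(S(S(add(Z, mul(Z, SZ))))))))
  step 15: S(S(S(S(S(S(mul(Z, SZ)))))))
  step 16: S^6(Z)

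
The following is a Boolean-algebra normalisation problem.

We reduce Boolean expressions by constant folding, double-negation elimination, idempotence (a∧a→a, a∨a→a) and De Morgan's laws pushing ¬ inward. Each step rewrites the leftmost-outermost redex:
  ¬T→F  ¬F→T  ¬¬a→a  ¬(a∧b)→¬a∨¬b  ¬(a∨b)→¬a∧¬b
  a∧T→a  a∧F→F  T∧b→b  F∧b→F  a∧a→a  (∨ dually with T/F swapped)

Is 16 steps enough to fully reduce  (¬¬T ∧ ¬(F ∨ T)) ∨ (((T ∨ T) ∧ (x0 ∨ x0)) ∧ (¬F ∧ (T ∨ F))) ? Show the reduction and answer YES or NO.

  start: (¬¬T ∧ ¬(F ∨ T)) ∨ (((T ∨ T) ∧ (x0 ∨ x0)) ∧ (¬F ∧ (T ∨ F)))
  step 1: (T ∧ ¬(F ∨ T)) ∨ (((T ∨ T) ∧ (x0 ∨ x0)) ∧ (¬F ∧ (T ∨ F)))
  step 2: ¬(F ∨ T) ∨ (((T ∨ T) ∧ (x0 ∨ x0)) ∧ (¬F ∧ (T ∨ F)))
  step 3: (¬F ∧ ¬T) ∨ (((T ∨ T) ∧ (x0 ∨ x0)) ∧ (¬F ∧ (T ∨ F)))
  step 4: (T ∧ ¬T) ∨ (((T ∨ T) ∧ (x0 ∨ x0)) ∧ (¬F ∧ (T ∨ F)))
  step 5: ¬T ∨ (((T ∨ T) ∧ (x0 ∨ x0)) ∧ (¬F ∧ (T ∨ F)))
  step 6: F ∨ (((T ∨ T) ∧ (x0 ∨ x0)) ∧ (¬F ∧ (T ∨ F)))
  step 7: ((T ∨ T) ∧ (x0 ∨ x0)) ∧ (¬F ∧ (T ∨ F))
  step 8: (T ∧ (x0 ∨ x0)) ∧ (¬F ∧ (T ∨ F))
  step 9: (x0 ∨ x0) ∧ (¬F ∧ (T ∨ F))
  step 10: x0 ∧ (¬F ∧ (T ∨ F))
  step 11: x0 ∧ (T ∧ (T ∨ F))
  step 12: x0 ∧ (T ∨ F)
  step 13: x0 ∧ T
  step 14: x0

Answer: YES — reaches normal form x0 in 14 ≤ 16 steps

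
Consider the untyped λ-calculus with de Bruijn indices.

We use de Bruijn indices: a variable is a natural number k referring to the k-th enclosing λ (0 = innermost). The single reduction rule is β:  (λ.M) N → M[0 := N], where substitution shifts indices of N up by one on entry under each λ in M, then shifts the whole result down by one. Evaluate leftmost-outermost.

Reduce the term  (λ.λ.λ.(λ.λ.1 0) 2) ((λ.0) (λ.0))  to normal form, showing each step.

Answer: normal form = λ.λ.λ.0  (in 4 steps)

Working:
  start: (λ.λ.λ.(λ.λ.1 0) 2) ((λ.0) (λ.0))
  [1] λ.λ.(λ.λ.1 0) ((λ.0) (λ.0))
  [2] λ.λ.λ.(λ.0) (λ.0) 0
  [3] λ.λ.λ.(λ.0) 0
  [4] λ.λ.λ.0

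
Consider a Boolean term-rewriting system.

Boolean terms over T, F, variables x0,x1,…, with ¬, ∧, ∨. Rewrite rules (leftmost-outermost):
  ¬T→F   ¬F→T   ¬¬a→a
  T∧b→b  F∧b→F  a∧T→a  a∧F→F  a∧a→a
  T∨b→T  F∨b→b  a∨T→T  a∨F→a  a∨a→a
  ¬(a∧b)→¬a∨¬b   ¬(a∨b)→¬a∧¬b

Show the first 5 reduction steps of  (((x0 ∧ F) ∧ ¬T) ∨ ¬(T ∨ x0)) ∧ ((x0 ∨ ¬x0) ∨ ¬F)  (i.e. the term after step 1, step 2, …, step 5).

  start: (((x0 ∧ F) ∧ ¬T) ∨ ¬(T ∨ x0)) ∧ ((x0 ∨ ¬x0) ∨ ¬F)
  →1  ((F ∧ ¬T) ∨ ¬(T ∨ x0)) ∧ ((x0 ∨ ¬x0) ∨ ¬F)
  →2  (F ∨ ¬(T ∨ x0)) ∧ ((x0 ∨ ¬x0) ∨ ¬F)
  →3  ¬(T ∨ x0) ∧ ((x0 ∨ ¬x0) ∨ ¬F)
  →4  (¬T ∧ ¬x0) ∧ ((x0 ∨ ¬x0) ∨ ¬F)
  →5  (F ∧ ¬x0) ∧ ((x0 ∨ ¬x0) ∨ ¬F)

Answer: after 5 steps: (F ∧ ¬x0) ∧ ((x0 ∨ ¬x0) ∨ ¬F)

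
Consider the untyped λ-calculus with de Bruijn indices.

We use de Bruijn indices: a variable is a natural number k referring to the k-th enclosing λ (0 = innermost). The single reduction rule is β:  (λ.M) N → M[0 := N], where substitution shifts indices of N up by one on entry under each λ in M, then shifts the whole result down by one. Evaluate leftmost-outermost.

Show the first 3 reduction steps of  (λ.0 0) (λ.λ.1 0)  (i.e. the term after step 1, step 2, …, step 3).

  start: (λ.0 0) (λ.λ.1 0)
  [1] (λ.λ.1 0) (λ.λ.1 0)
  [2] λ.(λ.λ.1 0) 0
  [3] λ.λ.1 0

Answer: after 3 steps: λ.λ.1 0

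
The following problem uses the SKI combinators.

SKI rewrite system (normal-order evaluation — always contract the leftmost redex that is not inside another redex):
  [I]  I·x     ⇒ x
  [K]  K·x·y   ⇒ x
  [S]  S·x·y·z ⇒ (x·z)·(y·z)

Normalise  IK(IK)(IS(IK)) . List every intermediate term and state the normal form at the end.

Answer: normal form = K  (in 3 steps)

Reduction:
  start: IK(IK)(IS(IK))
  →1  K(IK)(IS(IK))
  →2  IK
  →3  K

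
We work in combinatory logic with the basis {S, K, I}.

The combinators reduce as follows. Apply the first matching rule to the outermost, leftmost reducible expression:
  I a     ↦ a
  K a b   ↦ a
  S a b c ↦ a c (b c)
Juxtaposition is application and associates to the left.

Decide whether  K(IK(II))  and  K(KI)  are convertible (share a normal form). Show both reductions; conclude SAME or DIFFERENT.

Answer: SAME — A ⇓ K(KI), B ⇓ K(KI)

Working:
Term A:
  start: K(IK(II))
  [1] K(K(II))
  [2] K(KI)

Term B:
  start: K(KI)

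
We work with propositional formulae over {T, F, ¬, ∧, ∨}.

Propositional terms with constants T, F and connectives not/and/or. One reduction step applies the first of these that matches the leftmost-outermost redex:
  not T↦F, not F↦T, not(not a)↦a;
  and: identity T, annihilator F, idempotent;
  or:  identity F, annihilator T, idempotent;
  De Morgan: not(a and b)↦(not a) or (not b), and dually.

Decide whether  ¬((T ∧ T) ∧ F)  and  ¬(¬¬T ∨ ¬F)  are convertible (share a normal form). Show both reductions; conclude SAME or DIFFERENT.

Answer: DIFFERENT — A ⇓ T, B ⇓ F

Derivation:
Term A:
  start: ¬((T ∧ T) ∧ F)
  →1  ¬(T ∧ T) ∨ ¬F
  →2  (¬T ∨ ¬T) ∨ ¬F
  →3  ¬T ∨ ¬F
  →4  F ∨ ¬F
  →5  ¬F
  →6  T

Term B:
  start: ¬(¬¬T ∨ ¬F)
  →1  ¬¬¬T ∧ ¬¬F
  →2  ¬T ∧ ¬¬F
  →3  F ∧ ¬¬F
  →4  F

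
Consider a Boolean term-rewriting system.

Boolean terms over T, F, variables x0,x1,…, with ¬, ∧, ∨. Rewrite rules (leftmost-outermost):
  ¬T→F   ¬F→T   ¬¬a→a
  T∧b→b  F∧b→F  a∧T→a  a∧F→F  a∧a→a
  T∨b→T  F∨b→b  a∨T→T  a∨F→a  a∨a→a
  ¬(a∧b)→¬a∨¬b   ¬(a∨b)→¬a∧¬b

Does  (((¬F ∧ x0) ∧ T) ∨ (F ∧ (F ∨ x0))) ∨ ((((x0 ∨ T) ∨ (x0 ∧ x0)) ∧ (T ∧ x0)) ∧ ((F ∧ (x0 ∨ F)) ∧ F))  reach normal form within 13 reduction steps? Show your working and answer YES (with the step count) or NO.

  start: (((¬F ∧ x0) ∧ T) ∨ (F ∧ (F ∨ x0))) ∨ ((((x0 ∨ T) ∨ (x0 ∧ x0)) ∧ (T ∧ x0)) ∧ ((F ∧ (x0 ∨ F)) ∧ F))
  step 1: ((¬F ∧ x0) ∨ (F ∧ (F ∨ x0))) ∨ ((((x0 ∨ T) ∨ (x0 ∧ x0)) ∧ (T ∧ x0)) ∧ ((F ∧ (x0 ∨ F)) ∧ F))
  step 2: ((T ∧ x0) ∨ (F ∧ (F ∨ x0))) ∨ ((((x0 ∨ T) ∨ (x0 ∧ x0)) ∧ (T ∧ x0)) ∧ ((F ∧ (x0 ∨ F)) ∧ F))
  step 3: (x0 ∨ (F ∧ (F ∨ x0))) ∨ ((((x0 ∨ T) ∨ (x0 ∧ x0)) ∧ (T ∧ x0)) ∧ ((F ∧ (x0 ∨ F)) ∧ F))
  step 4: (x0 ∨ F) ∨ ((((x0 ∨ T) ∨ (x0 ∧ x0)) ∧ (T ∧ x0)) ∧ ((F ∧ (x0 ∨ F)) ∧ F))
  step 5: x0 ∨ ((((x0 ∨ T) ∨ (x0 ∧ x0)) ∧ (T ∧ x0)) ∧ ((F ∧ (x0 ∨ F)) ∧ F))
  step 6: x0 ∨ (((T ∨ (x0 ∧ x0)) ∧ (T ∧ x0)) ∧ ((F ∧ (x0 ∨ F)) ∧ F))
  step 7: x0 ∨ ((T ∧ (T ∧ x0)) ∧ ((F ∧ (x0 ∨ F)) ∧ F))
  step 8: x0 ∨ ((T ∧ x0) ∧ ((F ∧ (x0 ∨ F)) ∧ F))
  step 9: x0 ∨ (x0 ∧ ((F ∧ (x0 ∨ F)) ∧ F))
  step 10: x0 ∨ (x0 ∧ F)
  step 11: x0 ∨ F
  step 12: x0

Answer: YES — reaches normal form x0 in 12 ≤ 13 steps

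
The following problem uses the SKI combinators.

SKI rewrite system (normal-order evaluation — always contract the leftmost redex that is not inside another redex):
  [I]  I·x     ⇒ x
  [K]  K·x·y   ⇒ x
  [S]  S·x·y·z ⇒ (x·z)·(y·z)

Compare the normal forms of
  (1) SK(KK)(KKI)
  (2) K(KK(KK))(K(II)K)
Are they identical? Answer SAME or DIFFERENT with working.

Term A:
  start: SK(KK)(KKI)
  [1] K(KKI)(KK(KKI))
  [2] KKI
  [3] K

Term B:
  start: K(KK(KK))(K(II)K)
  [1] KK(KK)
  [2] K

Answer: SAME — A ⇓ K, B ⇓ K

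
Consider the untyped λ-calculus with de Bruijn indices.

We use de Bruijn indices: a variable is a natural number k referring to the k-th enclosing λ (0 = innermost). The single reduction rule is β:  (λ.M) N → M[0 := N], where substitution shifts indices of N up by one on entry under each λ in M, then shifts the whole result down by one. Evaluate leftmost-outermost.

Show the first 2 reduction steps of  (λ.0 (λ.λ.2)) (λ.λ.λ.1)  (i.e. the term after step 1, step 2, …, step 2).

Answer: after 2 steps: λ.λ.1

Reduction:
  start: (λ.0 (λ.λ.2)) (λ.λ.λ.1)
  →1  (λ.λ.λ.1) (λ.λ.λ.λ.λ.1)
  →2  λ.λ.1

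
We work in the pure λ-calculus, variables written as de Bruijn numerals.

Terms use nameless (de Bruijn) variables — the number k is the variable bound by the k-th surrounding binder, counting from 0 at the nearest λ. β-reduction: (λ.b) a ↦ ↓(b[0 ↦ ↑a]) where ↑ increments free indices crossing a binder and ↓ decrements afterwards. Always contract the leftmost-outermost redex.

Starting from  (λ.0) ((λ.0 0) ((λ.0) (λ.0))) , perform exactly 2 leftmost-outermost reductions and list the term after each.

Answer: after 2 steps: (λ.0) (λ.0) ((λ.0) (λ.0))

Working:
  start: (λ.0) ((λ.0 0) ((λ.0) (λ.0)))
  [1] (λ.0 0) ((λ.0) (λ.0))
  [2] (λ.0) (λ.0) ((λ.0) (λ.0))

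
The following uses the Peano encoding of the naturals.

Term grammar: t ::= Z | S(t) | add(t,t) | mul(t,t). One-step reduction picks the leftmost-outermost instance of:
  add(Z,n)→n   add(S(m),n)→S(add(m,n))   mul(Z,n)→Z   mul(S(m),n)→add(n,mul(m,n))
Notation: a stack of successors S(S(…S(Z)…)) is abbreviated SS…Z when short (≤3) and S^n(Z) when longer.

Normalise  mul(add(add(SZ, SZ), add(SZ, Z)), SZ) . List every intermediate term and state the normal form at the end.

  start: mul(add(add(SZ, SZ), add(SZ, Z)), SZ)
  [1] mul(add(S(add(Z, SZ)), add(SZ, Z)), SZ)
  [2] mul(S(add(add(Z, SZ), add(SZ, Z))), SZ)
  [3] add(SZ, mul(add(add(Z, SZ), add(SZ, Z)), SZ))
  [4] S(add(Z, mul(add(add(Z, SZ), add(SZ, Z)), SZ)))
  [5] S(mul(add(add(Z, SZ), add(SZ, Z)), SZ))
  [6] S(mul(add(SZ, add(SZ, Z)), SZ))
  [7] S(mul(S(add(Z, add(SZ, Z))), SZ))
  [8] S(add(SZ, mul(add(Z, add(SZ, Z)), SZ)))
  [9] S(S(add(Z, mul(add(Z, add(SZ, Z)), SZ))))
  [10] S(S(mul(add(Z, add(SZ, Z)), SZ)))
  [11] S(S(mul(add(SZ, Z), SZ)))
  [12] S(S(mul(S(add(Z, Z)), SZ)))
  [13] S(S(add(SZ, mul(add(Z, Z), SZ))))
  [14] S(S(S(add(Z, mul(add(Z, Z), SZ)))))
  [15] S(S(S(mul(add(Z, Z), SZ))))
  [16] S(S(S(mul(Z, SZ))))
  [17] SSSZ

Answer: normal form = SSSZ  (in 17 steps)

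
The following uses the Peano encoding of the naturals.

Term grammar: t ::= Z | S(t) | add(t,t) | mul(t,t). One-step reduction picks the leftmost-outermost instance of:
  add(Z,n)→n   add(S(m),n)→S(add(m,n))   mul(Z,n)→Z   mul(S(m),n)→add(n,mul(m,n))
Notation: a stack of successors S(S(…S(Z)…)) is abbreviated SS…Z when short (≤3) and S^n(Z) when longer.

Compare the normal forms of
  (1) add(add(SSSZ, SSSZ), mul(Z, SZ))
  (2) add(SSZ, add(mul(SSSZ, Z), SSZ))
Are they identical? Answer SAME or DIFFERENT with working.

Term A:
  start: add(add(SSSZ, SSSZ), mul(Z, SZ))
  →1  add(S(add(SSZ, SSSZ)), mul(Z, SZ))
  →2  S(add(add(SSZ, SSSZ), mul(Z, SZ)))
  →3  S(add(S(add(SZ, SSSZ)), mul(Z, SZ)))
  →4  S(S(add(add(SZ, SSSZ), mul(Z, SZ))))
  →5  S(S(add(S(add(Z, SSSZ)), mul(Z, SZ))))
  →6  S(S(S(add(add(Z, SSSZ), mul(Z, SZ)))))
  →7  S(S(S(add(SSSZ, mul(Z, SZ)))))
  →8  S(S(S(S(add(SSZ, mul(Z, SZ))))))
  →9  S(S(S(S(S(add(SZ, mul(Z, SZ)))))))
  →10  S(S(S(S(S(S(add(Z, mul(Z, SZ))))))))
  →11  S(S(S(S(S(S(mul(Z, SZ)))))))
  →12  S^6(Z)

Term B:
  start: add(SSZ, add(mul(SSSZ, Z), SSZ))
  →1  S(add(SZ, add(mul(SSSZ, Z), SSZ)))
  →2  S(S(add(Z, add(mul(SSSZ, Z), SSZ))))
  →3  S(S(add(mul(SSSZ, Z), SSZ)))
  →4  S(S(add(add(Z, mul(SSZ, Z)), SSZ)))
  →5  S(S(add(mul(SSZ, Z), SSZ)))
  →6  S(S(add(add(Z, mul(SZ, Z)), SSZ)))
  →7  S(S(add(mul(SZ, Z), SSZ)))
  →8  S(S(add(add(Z, mul(Z, Z)), SSZ)))
  →9  S(S(add(mul(Z, Z), SSZ)))
  →10  S(S(add(Z, SSZ)))
  →11  S^4(Z)

Answer: DIFFERENT — A ⇓ S^6(Z), B ⇓ S^4(Z)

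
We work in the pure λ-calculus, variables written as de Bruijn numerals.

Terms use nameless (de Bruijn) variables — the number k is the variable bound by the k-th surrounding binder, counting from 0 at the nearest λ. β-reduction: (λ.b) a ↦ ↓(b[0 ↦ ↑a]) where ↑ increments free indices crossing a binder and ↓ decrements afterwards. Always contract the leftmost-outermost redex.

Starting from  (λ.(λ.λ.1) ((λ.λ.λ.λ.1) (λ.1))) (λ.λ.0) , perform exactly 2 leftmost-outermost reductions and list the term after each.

Answer: after 2 steps: λ.(λ.λ.λ.λ.1) (λ.λ.λ.0)

Reduction:
  start: (λ.(λ.λ.1) ((λ.λ.λ.λ.1) (λ.1))) (λ.λ.0)
  →1  (λ.λ.1) ((λ.λ.λ.λ.1) (λ.λ.λ.0))
  →2  λ.(λ.λ.λ.λ.1) (λ.λ.λ.0)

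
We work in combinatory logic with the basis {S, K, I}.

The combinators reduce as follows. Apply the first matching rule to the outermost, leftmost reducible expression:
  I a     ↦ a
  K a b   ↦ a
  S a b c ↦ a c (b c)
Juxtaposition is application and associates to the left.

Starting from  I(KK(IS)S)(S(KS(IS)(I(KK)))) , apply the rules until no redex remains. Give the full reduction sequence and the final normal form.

  start: I(KK(IS)S)(S(KS(IS)(I(KK))))
  →1  KK(IS)S(S(KS(IS)(I(KK))))
  →2  KS(S(KS(IS)(I(KK))))
  →3  S

Answer: normal form = S  (in 3 steps)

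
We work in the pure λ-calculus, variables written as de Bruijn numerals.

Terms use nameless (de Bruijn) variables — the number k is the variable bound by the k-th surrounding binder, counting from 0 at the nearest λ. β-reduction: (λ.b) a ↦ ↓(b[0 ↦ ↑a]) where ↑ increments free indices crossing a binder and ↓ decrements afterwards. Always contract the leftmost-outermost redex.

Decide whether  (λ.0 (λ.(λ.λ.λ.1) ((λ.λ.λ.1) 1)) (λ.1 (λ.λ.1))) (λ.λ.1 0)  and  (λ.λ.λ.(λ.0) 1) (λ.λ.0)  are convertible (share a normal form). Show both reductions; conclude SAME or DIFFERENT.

Term A:
  start: (λ.0 (λ.(λ.λ.λ.1) ((λ.λ.λ.1) 1)) (λ.1 (λ.λ.1))) (λ.λ.1 0)
  →1  (λ.λ.1 0) (λ.(λ.λ.λ.1) ((λ.λ.λ.1) (λ.λ.1 0))) (λ.(λ.λ.1 0) (λ.λ.1))
  →2  (λ.(λ.(λ.λ.λ.1) ((λ.λ.λ.1) (λ.λ.1 0))) 0) (λ.(λ.λ.1 0) (λ.λ.1))
  →3  (λ.(λ.λ.λ.1) ((λ.λ.λ.1) (λ.λ.1 0))) (λ.(λ.λ.1 0) (λ.λ.1))
  →4  (λ.λ.λ.1) ((λ.λ.λ.1) (λ.λ.1 0))
  →5  λ.λ.1

Term B:
  start: (λ.λ.λ.(λ.0) 1) (λ.λ.0)
  →1  λ.λ.(λ.0) 1
  →2  λ.λ.1

Answer: SAME — A ⇓ λ.λ.1, B ⇓ λ.λ.1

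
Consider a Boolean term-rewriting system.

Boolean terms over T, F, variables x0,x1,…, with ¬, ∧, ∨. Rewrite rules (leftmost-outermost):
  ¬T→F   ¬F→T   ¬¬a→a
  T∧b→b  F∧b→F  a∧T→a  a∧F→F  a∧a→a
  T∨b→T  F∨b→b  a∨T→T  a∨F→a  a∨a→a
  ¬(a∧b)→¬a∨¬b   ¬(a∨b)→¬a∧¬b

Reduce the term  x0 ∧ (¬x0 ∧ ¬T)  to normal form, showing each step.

Answer: normal form = F  (in 3 steps)

Reduction:
  start: x0 ∧ (¬x0 ∧ ¬T)
  step 1: x0 ∧ (¬x0 ∧ F)
  step 2: x0 ∧ F
  step 3: F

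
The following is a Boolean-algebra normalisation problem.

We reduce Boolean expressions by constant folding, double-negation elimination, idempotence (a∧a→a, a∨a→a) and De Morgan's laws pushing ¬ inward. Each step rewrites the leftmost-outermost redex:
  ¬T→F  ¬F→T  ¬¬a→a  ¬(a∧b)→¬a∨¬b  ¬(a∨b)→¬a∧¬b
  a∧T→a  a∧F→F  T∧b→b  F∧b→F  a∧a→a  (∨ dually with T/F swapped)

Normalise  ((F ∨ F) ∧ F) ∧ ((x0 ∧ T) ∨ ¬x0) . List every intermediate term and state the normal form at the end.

  start: ((F ∨ F) ∧ F) ∧ ((x0 ∧ T) ∨ ¬x0)
  →1  F ∧ ((x0 ∧ T) ∨ ¬x0)
  →2  F

Answer: normal form = F  (in 2 steps)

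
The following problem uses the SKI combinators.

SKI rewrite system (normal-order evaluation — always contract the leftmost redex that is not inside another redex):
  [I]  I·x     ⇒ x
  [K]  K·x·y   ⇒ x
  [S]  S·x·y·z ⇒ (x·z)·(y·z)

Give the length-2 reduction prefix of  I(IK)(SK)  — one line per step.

Answer: after 2 steps: K(SK)

Working:
  start: I(IK)(SK)
  step 1: IK(SK)
  step 2: K(SK)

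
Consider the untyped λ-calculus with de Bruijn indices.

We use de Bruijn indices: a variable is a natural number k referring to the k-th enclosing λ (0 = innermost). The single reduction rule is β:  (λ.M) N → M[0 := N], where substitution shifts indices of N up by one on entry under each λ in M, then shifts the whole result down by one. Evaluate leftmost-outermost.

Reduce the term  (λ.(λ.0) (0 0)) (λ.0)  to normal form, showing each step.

  start: (λ.(λ.0) (0 0)) (λ.0)
  [1] (λ.0) ((λ.0) (λ.0))
  [2] (λ.0) (λ.0)
  [3] λ.0

Answer: normal form = λ.0  (in 3 steps)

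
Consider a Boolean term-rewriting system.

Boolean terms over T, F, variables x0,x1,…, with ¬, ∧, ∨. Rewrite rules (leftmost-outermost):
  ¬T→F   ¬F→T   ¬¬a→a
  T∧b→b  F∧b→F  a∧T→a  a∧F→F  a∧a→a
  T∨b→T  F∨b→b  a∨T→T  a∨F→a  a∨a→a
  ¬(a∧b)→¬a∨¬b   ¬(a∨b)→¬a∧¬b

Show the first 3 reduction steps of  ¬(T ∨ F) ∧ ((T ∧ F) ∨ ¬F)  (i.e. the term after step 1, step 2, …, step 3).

  start: ¬(T ∨ F) ∧ ((T ∧ F) ∨ ¬F)
  →1  (¬T ∧ ¬F) ∧ ((T ∧ F) ∨ ¬F)
  →2  (F ∧ ¬F) ∧ ((T ∧ F) ∨ ¬F)
  →3  F ∧ ((T ∧ F) ∨ ¬F)

Answer: after 3 steps: F ∧ ((T ∧ F) ∨ ¬F)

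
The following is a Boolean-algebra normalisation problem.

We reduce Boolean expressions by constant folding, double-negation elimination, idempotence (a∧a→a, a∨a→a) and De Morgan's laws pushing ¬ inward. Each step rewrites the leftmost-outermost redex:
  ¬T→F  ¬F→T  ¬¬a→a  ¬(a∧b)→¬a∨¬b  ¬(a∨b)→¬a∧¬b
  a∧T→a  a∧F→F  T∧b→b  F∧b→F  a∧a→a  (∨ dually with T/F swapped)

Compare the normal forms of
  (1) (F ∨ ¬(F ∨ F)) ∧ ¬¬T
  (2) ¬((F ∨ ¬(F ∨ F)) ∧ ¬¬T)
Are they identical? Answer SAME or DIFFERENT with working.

Term A:
  start: (F ∨ ¬(F ∨ F)) ∧ ¬¬T
  →1  ¬(F ∨ F) ∧ ¬¬T
  →2  (¬F ∧ ¬F) ∧ ¬¬T
  →3  ¬F ∧ ¬¬T
  →4  T ∧ ¬¬T
  →5  ¬¬T
  →6  T

Term B:
  start: ¬((F ∨ ¬(F ∨ F)) ∧ ¬¬T)
  →1  ¬(F ∨ ¬(F ∨ F)) ∨ ¬¬¬T
  →2  (¬F ∧ ¬¬(F ∨ F)) ∨ ¬¬¬T
  →3  (T ∧ ¬¬(F ∨ F)) ∨ ¬¬¬T
  →4  ¬¬(F ∨ F) ∨ ¬¬¬T
  →5  (F ∨ F) ∨ ¬¬¬T
  →6  F ∨ ¬¬¬T
  →7  ¬¬¬T
  →8  ¬T
  →9  F

Answer: DIFFERENT — A ⇓ T, B ⇓ F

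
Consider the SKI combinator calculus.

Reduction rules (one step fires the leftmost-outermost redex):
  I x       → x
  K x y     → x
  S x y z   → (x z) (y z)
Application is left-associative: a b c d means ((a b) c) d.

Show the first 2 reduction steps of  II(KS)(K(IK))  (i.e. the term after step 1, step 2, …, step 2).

Answer: after 2 steps: KS(K(IK))

Working:
  start: II(KS)(K(IK))
  →1  I(KS)(K(IK))
  →2  KS(K(IK))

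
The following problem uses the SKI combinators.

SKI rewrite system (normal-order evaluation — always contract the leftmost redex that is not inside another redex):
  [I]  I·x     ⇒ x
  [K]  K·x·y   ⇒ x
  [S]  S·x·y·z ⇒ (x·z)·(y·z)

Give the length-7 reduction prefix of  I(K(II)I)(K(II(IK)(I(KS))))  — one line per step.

Answer: after 7 steps: K(K(I(KS)))

Working:
  start: I(K(II)I)(K(II(IK)(I(KS))))
  [1] K(II)I(K(II(IK)(I(KS))))
  [2] II(K(II(IK)(I(KS))))
  [3] I(K(II(IK)(I(KS))))
  [4] K(II(IK)(I(KS)))
  [5] K(I(IK)(I(KS)))
  [6] K(IK(I(KS)))
  [7] K(K(I(KS)))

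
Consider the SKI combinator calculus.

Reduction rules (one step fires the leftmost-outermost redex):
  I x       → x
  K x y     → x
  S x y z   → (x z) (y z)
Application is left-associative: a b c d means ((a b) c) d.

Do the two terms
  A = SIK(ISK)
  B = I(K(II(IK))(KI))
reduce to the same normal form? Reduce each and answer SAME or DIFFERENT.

Answer: DIFFERENT — A ⇓ SK(K(SK)), B ⇓ K

Reduction:
Term A:
  start: SIK(ISK)
  [1] I(ISK)(K(ISK))
  [2] ISK(K(ISK))
  [3] SK(K(ISK))
  [4] SK(K(SK))

Term B:
  start: I(K(II(IK))(KI))
  [1] K(II(IK))(KI)
  [2] II(IK)
  [3] I(IK)
  [4] IK
  [5] K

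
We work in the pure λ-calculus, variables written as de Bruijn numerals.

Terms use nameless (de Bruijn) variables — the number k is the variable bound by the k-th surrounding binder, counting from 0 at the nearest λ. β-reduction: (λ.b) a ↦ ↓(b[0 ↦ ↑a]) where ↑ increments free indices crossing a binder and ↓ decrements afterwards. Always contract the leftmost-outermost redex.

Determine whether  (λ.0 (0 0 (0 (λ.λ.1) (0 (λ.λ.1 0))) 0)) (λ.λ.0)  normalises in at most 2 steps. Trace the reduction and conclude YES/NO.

  start: (λ.0 (0 0 (0 (λ.λ.1) (0 (λ.λ.1 0))) 0)) (λ.λ.0)
  [1] (λ.λ.0) ((λ.λ.0) (λ.λ.0) ((λ.λ.0) (λ.λ.1) ((λ.λ.0) (λ.λ.1 0))) (λ.λ.0))
  [2] λ.0

Answer: YES — reaches normal form λ.0 in 2 ≤ 2 steps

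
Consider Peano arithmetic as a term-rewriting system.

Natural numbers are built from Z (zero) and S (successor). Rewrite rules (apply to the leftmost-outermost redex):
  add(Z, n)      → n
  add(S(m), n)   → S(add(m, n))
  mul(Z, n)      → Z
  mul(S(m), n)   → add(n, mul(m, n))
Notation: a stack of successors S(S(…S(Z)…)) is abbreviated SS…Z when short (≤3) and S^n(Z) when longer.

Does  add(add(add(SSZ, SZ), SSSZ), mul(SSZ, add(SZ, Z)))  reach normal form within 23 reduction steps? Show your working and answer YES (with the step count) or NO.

Answer: NO — after 23 steps the term is S(S(S(S(S(S(S(S(add(Z, mul(Z, add(SZ, Z))))))))))), not yet normal

Reduction:
  start: add(add(add(SSZ, SZ), SSSZ), mul(SSZ, add(SZ, Z)))
  →1  add(add(S(add(SZ, SZ)), SSSZ), mul(SSZ, add(SZ, Z)))
  →2  add(S(add(add(SZ, SZ), SSSZ)), mul(SSZ, add(SZ, Z)))
  →3  S(add(add(add(SZ, SZ), SSSZ), mul(SSZ, add(SZ, Z))))
  →4  S(add(add(S(add(Z, SZ)), SSSZ), mul(SSZ, add(SZ, Z))))
  →5  S(add(S(add(add(Z, SZ), SSSZ)), mul(SSZ, add(SZ, Z))))
  →6  S(S(add(add(add(Z, SZ), SSSZ), mul(SSZ, add(SZ, Z)))))
  →7  S(S(add(add(SZ, SSSZ), mul(SSZ, add(SZ, Z)))))
  →8  S(S(add(S(add(Z, SSSZ)), mul(SSZ, add(SZ, Z)))))
  →9  S(S(S(add(add(Z, SSSZ), mul(SSZ, add(SZ, Z))))))
  →10  S(S(S(add(SSSZ, mul(SSZ, add(SZ, Z))))))
  →11  S(S(S(S(add(SSZ, mul(SSZ, add(SZ, Z)))))))
  →12  S(S(S(S(S(add(SZ, mul(SSZ, add(SZ, Z))))))))
  →13  S(S(S(S(S(S(add(Z, mul(SSZ, add(SZ, Z)))))))))
  →14  S(S(S(S(S(S(mul(SSZ, add(SZ, Z))))))))
  →15  S(S(S(S(S(S(add(add(SZ, Z), mul(SZ, add(SZ, Z)))))))))
  →16  S(S(S(S(S(S(add(S(add(Z, Z)), mul(SZ, add(SZ, Z)))))))))
  →17  S(S(S(S(S(S(S(add(add(Z, Z), mul(SZ, add(SZ, Z))))))))))
  →18  S(S(S(S(S(S(S(add(Z, mul(SZ, add(SZ, Z))))))))))
  →19  S(S(S(S(S(S(S(mul(SZ, add(SZ, Z)))))))))
  →20  S(S(S(S(S(S(S(add(add(SZ, Z), mul(Z, add(SZ, Z))))))))))
  →21  S(S(S(S(S(S(S(add(S(add(Z, Z)), mul(Z, add(SZ, Z))))))))))
  →22  S(S(S(S(S(S(S(S(add(add(Z, Z), mul(Z, add(SZ, Z)))))))))))
  →23  S(S(S(S(S(S(S(S(add(Z, mul(Z, add(SZ, Z)))))))))))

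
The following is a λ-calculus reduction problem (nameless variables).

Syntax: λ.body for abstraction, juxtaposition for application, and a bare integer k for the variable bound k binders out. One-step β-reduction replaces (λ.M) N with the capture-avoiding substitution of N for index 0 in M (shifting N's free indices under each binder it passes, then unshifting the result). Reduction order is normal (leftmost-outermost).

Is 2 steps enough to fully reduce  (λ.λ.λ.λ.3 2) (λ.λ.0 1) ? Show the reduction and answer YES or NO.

  start: (λ.λ.λ.λ.3 2) (λ.λ.0 1)
  →1  λ.λ.λ.(λ.λ.0 1) 2
  →2  λ.λ.λ.λ.0 3

Answer: YES — reaches normal form λ.λ.λ.λ.0 3 in 2 ≤ 2 steps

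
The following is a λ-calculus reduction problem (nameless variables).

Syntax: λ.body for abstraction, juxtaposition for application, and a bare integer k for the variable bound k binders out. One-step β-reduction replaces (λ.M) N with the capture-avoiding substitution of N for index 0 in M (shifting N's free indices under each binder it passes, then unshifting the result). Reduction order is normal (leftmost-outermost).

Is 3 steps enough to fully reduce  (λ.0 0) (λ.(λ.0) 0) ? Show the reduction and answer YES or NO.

Answer: NO — after 3 steps the term is λ.(λ.0) 0, not yet normal

Reduction:
  start: (λ.0 0) (λ.(λ.0) 0)
  [1] (λ.(λ.0) 0) (λ.(λ.0) 0)
  [2] (λ.0) (λ.(λ.0) 0)
  [3] λ.(λ.0) 0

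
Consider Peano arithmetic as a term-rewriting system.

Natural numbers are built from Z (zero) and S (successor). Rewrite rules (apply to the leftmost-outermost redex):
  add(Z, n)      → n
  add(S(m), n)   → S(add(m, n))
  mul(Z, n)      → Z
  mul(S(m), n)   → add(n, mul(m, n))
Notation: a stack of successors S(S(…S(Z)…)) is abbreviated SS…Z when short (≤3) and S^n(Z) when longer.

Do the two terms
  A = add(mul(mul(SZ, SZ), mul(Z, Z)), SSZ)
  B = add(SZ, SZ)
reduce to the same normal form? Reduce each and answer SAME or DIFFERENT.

Term A:
  start: add(mul(mul(SZ, SZ), mul(Z, Z)), SSZ)
  [1] add(mul(add(SZ, mul(Z, SZ)), mul(Z, Z)), SSZ)
  [2] add(mul(S(add(Z, mul(Z, SZ))), mul(Z, Z)), SSZ)
  [3] add(add(mul(Z, Z), mul(add(Z, mul(Z, SZ)), mul(Z, Z))), SSZ)
  [4] add(add(Z, mul(add(Z, mul(Z, SZ)), mul(Z, Z))), SSZ)
  [5] add(mul(add(Z, mul(Z, SZ)), mul(Z, Z)), SSZ)
  [6] add(mul(mul(Z, SZ), mul(Z, Z)), SSZ)
  [7] add(mul(Z, mul(Z, Z)), SSZ)
  [8] add(Z, SSZ)
  [9] SSZ

Term B:
  start: add(SZ, SZ)
  [1] S(add(Z, SZ))
  [2] SSZ

Answer: SAME — A ⇓ SSZ, B ⇓ SSZ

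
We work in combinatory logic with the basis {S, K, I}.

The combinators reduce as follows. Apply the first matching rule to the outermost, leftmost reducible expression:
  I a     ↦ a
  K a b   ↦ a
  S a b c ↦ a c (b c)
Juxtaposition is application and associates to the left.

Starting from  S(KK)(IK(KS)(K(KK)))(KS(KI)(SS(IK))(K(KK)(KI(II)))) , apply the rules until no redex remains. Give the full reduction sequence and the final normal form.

Answer: normal form = KS  (in 5 steps)

Derivation:
  start: S(KK)(IK(KS)(K(KK)))(KS(KI)(SS(IK))(K(KK)(KI(II))))
  →1  KK(KS(KI)(SS(IK))(K(KK)(KI(II))))(IK(KS)(K(KK))(KS(KI)(SS(IK))(K(KK)(KI(II)))))
  →2  K(IK(KS)(K(KK))(KS(KI)(SS(IK))(K(KK)(KI(II)))))
  →3  K(K(KS)(K(KK))(KS(KI)(SS(IK))(K(KK)(KI(II)))))
  →4  K(KS(KS(KI)(SS(IK))(K(KK)(KI(II)))))
  →5  KS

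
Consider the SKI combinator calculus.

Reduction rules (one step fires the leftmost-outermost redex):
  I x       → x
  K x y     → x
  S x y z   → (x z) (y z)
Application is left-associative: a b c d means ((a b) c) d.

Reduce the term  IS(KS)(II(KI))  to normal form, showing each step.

Answer: normal form = S(KS)(KI)  (in 3 steps)

Derivation:
  start: IS(KS)(II(KI))
  →1  S(KS)(II(KI))
  →2  S(KS)(I(KI))
  →3  S(KS)(KI)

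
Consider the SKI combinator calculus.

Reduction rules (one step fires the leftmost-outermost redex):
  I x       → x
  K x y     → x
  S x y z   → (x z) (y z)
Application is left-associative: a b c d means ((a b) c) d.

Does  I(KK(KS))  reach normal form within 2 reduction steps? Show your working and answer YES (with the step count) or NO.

  start: I(KK(KS))
  →1  KK(KS)
  →2  K

Answer: YES — reaches normal form K in 2 ≤ 2 steps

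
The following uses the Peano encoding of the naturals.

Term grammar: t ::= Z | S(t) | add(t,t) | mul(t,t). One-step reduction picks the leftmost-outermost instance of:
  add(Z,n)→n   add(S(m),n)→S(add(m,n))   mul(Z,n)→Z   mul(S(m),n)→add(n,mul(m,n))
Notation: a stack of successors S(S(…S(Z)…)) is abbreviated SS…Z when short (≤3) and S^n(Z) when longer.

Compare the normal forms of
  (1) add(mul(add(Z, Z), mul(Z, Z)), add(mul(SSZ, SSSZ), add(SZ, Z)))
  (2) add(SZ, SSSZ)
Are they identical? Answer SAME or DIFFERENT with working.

Answer: DIFFERENT — A ⇓ S^7(Z), B ⇓ S^4(Z)

Reduction:
Term A:
  start: add(mul(add(Z, Z), mul(Z, Z)), add(mul(SSZ, SSSZ), add(SZ, Z)))
  step 1: add(mul(Z, mul(Z, Z)), add(mul(SSZ, SSSZ), add(SZ, Z)))
  step 2: add(Z, add(mul(SSZ, SSSZ), add(SZ, Z)))
  step 3: add(mul(SSZ, SSSZ), add(SZ, Z))
  step 4: add(add(SSSZ, mul(SZ, SSSZ)), add(SZ, Z))
  step 5: add(S(add(SSZ, mul(SZ, SSSZ))), add(SZ, Z))
  step 6: S(add(add(SSZ, mul(SZ, SSSZ)), add(SZ, Z)))
  step 7: S(add(S(add(SZ, mul(SZ, SSSZ))), add(SZ, Z)))
  step 8: S(S(add(add(SZ, mul(SZ, SSSZ)), add(SZ, Z))))
  step 9: S(S(add(S(add(Z, mul(SZ, SSSZ))), add(SZ, Z))))
  step 10: S(S(S(add(add(Z, mul(SZ, SSSZ)), add(SZ, Z)))))
  step 11: S(S(S(add(mul(SZ, SSSZ), add(SZ, Z)))))
  step 12: S(S(S(add(add(SSSZ, mul(Z, SSSZ)), add(SZ, Z)))))
  step 13: S(S(S(add(S(add(SSZ, mul(Z, SSSZ))), add(SZ, Z)))))
  step 14: S(S(S(S(add(add(SSZ, mul(Z, SSSZ)), add(SZ, Z))))))
  step 15: S(S(S(S(add(S(add(SZ, mul(Z, SSSZ))), add(SZ, Z))))))
  step 16: S(S(S(S(S(add(add(SZ, mul(Z, SSSZ)), add(SZ, Z)))))))
  step 17: S(S(S(S(S(add(S(add(Z, mul(Z, SSSZ))), add(SZ, Z)))))))
  step 18: S(S(S(S(S(S(add(add(Z, mul(Z, SSSZ)), add(SZ, Z))))))))
  step 19: S(S(S(S(S(S(add(mul(Z, SSSZ), add(SZ, Z))))))))
  step 20: S(S(S(S(S(S(add(Z, add(SZ, Z))))))))
  step 21: S(S(S(S(S(S(add(SZ, Z)))))))
  step 22: S(S(S(S(S(S(S(add(Z, Z))))))))
  step 23: S^7(Z)

Term B:
  start: add(SZ, SSSZ)
  step 1: S(add(Z, SSSZ))
  step 2: S^4(Z)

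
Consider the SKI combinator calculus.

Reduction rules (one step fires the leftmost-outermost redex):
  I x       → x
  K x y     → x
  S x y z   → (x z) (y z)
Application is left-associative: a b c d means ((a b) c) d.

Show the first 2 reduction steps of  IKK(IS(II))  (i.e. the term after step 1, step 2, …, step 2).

  start: IKK(IS(II))
  step 1: KK(IS(II))
  step 2: K

Answer: after 2 steps: K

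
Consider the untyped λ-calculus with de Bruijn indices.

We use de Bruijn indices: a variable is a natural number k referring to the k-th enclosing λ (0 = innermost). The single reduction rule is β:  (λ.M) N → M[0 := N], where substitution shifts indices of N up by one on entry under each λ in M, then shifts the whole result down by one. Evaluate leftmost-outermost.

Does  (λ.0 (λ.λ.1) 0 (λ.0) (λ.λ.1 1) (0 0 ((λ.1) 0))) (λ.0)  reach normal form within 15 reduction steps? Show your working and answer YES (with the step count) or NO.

  start: (λ.0 (λ.λ.1) 0 (λ.0) (λ.λ.1 1) (0 0 ((λ.1) 0))) (λ.0)
  step 1: (λ.0) (λ.λ.1) (λ.0) (λ.0) (λ.λ.1 1) ((λ.0) (λ.0) ((λ.λ.0) (λ.0)))
  step 2: (λ.λ.1) (λ.0) (λ.0) (λ.λ.1 1) ((λ.0) (λ.0) ((λ.λ.0) (λ.0)))
  step 3: (λ.λ.0) (λ.0) (λ.λ.1 1) ((λ.0) (λ.0) ((λ.λ.0) (λ.0)))
  step 4: (λ.0) (λ.λ.1 1) ((λ.0) (λ.0) ((λ.λ.0) (λ.0)))
  step 5: (λ.λ.1 1) ((λ.0) (λ.0) ((λ.λ.0) (λ.0)))
  step 6: λ.(λ.0) (λ.0) ((λ.λ.0) (λ.0)) ((λ.0) (λ.0) ((λ.λ.0) (λ.0)))
  step 7: λ.(λ.0) ((λ.λ.0) (λ.0)) ((λ.0) (λ.0) ((λ.λ.0) (λ.0)))
  step 8: λ.(λ.λ.0) (λ.0) ((λ.0) (λ.0) ((λ.λ.0) (λ.0)))
  step 9: λ.(λ.0) ((λ.0) (λ.0) ((λ.λ.0) (λ.0)))
  step 10: λ.(λ.0) (λ.0) ((λ.λ.0) (λ.0))
  step 11: λ.(λ.0) ((λ.λ.0) (λ.0))
  step 12: λ.(λ.λ.0) (λ.0)
  step 13: λ.λ.0

Answer: YES — reaches normal form λ.λ.0 in 13 ≤ 15 steps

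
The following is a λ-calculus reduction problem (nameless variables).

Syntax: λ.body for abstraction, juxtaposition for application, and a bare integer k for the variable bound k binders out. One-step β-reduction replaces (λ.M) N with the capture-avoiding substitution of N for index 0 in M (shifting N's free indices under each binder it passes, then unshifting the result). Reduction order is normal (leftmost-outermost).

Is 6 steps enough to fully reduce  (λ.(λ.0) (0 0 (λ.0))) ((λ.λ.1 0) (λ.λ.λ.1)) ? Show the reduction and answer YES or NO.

Answer: YES — reaches normal form λ.λ.0 in 6 ≤ 6 steps

Derivation:
  start: (λ.(λ.0) (0 0 (λ.0))) ((λ.λ.1 0) (λ.λ.λ.1))
  [1] (λ.0) ((λ.λ.1 0) (λ.λ.λ.1) ((λ.λ.1 0) (λ.λ.λ.1)) (λ.0))
  [2] (λ.λ.1 0) (λ.λ.λ.1) ((λ.λ.1 0) (λ.λ.λ.1)) (λ.0)
  [3] (λ.(λ.λ.λ.1) 0) ((λ.λ.1 0) (λ.λ.λ.1)) (λ.0)
  [4] (λ.λ.λ.1) ((λ.λ.1 0) (λ.λ.λ.1)) (λ.0)
  [5] (λ.λ.1) (λ.0)
  [6] λ.λ.0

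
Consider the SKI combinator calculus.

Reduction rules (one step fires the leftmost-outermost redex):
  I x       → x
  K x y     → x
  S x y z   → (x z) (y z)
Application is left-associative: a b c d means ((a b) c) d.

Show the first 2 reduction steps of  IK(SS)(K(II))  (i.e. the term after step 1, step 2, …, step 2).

Answer: after 2 steps: SS

Reduction:
  start: IK(SS)(K(II))
  step 1: K(SS)(K(II))
  step 2: SS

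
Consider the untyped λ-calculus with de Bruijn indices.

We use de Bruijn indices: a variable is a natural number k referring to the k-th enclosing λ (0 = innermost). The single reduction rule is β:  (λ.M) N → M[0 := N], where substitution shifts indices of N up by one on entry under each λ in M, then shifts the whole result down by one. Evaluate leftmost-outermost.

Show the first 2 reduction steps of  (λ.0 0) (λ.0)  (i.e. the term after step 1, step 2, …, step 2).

  start: (λ.0 0) (λ.0)
  step 1: (λ.0) (λ.0)
  step 2: λ.0

Answer: after 2 steps: λ.0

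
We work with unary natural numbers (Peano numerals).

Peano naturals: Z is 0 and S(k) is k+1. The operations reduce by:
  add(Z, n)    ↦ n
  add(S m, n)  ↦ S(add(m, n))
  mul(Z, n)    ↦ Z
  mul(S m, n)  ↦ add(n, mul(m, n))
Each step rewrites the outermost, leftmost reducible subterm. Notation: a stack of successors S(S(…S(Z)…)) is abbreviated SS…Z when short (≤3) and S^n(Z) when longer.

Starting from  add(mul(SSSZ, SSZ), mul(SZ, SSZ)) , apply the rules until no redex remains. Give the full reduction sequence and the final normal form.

Answer: normal form = S^8(Z)  (in 25 steps)

Derivation:
  start: add(mul(SSSZ, SSZ), mul(SZ, SSZ))
  [1] add(add(SSZ, mul(SSZ, SSZ)), mul(SZ, SSZ))
  [2] add(S(add(SZ, mul(SSZ, SSZ))), mul(SZ, SSZ))
  [3] S(add(add(SZ, mul(SSZ, SSZ)), mul(SZ, SSZ)))
  [4] S(add(S(add(Z, mul(SSZ, SSZ))), mul(SZ, SSZ)))
  [5] S(S(add(add(Z, mul(SSZ, SSZ)), mul(SZ, SSZ))))
  [6] S(S(add(mul(SSZ, SSZ), mul(SZ, SSZ))))
  [7] S(S(add(add(SSZ, mul(SZ, SSZ)), mul(SZ, SSZ))))
  [8] S(S(add(S(add(SZ, mul(SZ, SSZ))), mul(SZ, SSZ))))
  [9] S(S(S(add(add(SZ, mul(SZ, SSZ)), mul(SZ, SSZ)))))
  [10] S(S(S(add(S(add(Z, mul(SZ, SSZ))), mul(SZ, SSZ)))))
  [11] S(S(S(S(add(add(Z, mul(SZ, SSZ)), mul(SZ, SSZ))))))
  [12] S(S(S(S(add(mul(SZ, SSZ), mul(SZ, SSZ))))))
  [13] S(S(S(S(add(add(SSZ, mul(Z, SSZ)), mul(SZ, SSZ))))))
  [14] S(S(S(S(add(S(add(SZ, mul(Z, SSZ))), mul(SZ, SSZ))))))
  [15] S(S(S(S(S(add(add(SZ, mul(Z, SSZ)), mul(SZ, SSZ)))))))
  [16] S(S(S(S(S(add(S(add(Z, mul(Z, SSZ))), mul(SZ, SSZ)))))))
  [17] S(S(S(S(S(S(add(add(Z, mul(Z, SSZ)), mul(SZ, SSZ))))))))
  [18] S(S(S(S(S(S(add(mul(Z, SSZ), mul(SZ, SSZ))))))))
  [19] S(S(S(S(S(S(add(Z, mul(SZ, SSZ))))))))
  [20] S(S(S(S(S(S(mul(SZ, SSZ)))))))
  [21] S(S(S(S(S(S(add(SSZ, mul(Z, SSZ))))))))
  [22] S(S(S(S(S(S(S(add(SZ, mul(Z, SSZ)))))))))
  [23] S(S(S(S(S(S(S(S(add(Z, mul(Z, SSZ))))))))))
  [24] S(S(S(S(S(S(S(S(mul(Z, SSZ)))))))))
  [25] S^8(Z)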